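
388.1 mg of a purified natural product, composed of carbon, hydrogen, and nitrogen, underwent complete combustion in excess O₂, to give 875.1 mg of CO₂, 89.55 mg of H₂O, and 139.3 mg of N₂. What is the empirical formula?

C2HN

mol C = 0.8751 g CO₂ ÷ 44.009 g/mol = 0.019885 mol
mol H = 2 × 0.08955 g H₂O ÷ 18.015 g/mol = 0.0099417 mol
mol N = 2 × 0.1393 g N₂ ÷ 28.014 g/mol = 0.0099450 mol
Divide by the smallest (0.0099417 mol): C 2.000, H 1.000, N 1.000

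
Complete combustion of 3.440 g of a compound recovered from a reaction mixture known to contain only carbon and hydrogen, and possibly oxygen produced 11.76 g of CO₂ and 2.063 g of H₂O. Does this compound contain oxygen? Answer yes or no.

no

mol C = 11.76 g CO₂ ÷ 44.009 g/mol = 0.26722 mol
mol H = 2 × 2.063 g H₂O ÷ 18.015 g/mol = 0.22903 mol
C and H together account for 3.4404 g — essentially the entire 3.440 g sample — so the compound contains no oxygen.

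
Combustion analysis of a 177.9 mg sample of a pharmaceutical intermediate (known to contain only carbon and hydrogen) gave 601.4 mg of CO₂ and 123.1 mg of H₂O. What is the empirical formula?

CH

mol C = 0.6014 g CO₂ ÷ 44.009 g/mol = 0.013665 mol
mol H = 2 × 0.1231 g H₂O ÷ 18.015 g/mol = 0.013666 mol
Divide by the smallest (0.013665 mol): C 1.000, H 1.000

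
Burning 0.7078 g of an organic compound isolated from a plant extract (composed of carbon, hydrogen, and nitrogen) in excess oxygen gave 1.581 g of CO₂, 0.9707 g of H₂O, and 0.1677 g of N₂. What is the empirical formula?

C3H9N

mol C = 1.581 g CO₂ ÷ 44.009 g/mol = 0.035924 mol
mol H = 2 × 0.9707 g H₂O ÷ 18.015 g/mol = 0.10777 mol
mol N = 2 × 0.1677 g N₂ ÷ 28.014 g/mol = 0.011973 mol
Divide by the smallest (0.011973 mol): C 3.001, H 9.001, N 1.000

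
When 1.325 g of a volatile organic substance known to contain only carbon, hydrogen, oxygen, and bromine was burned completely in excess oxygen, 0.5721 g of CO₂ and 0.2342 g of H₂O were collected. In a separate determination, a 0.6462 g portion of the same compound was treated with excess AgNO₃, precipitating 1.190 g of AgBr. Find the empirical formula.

C2H4Br2O

mol C = 0.5721 g CO₂ ÷ 44.009 g/mol = 0.013000 mol
mol H = 2 × 0.2342 g H₂O ÷ 18.015 g/mol = 0.026001 mol
From the AgBr data: mol Br per gram of compound = (1.190 ÷ 187.772) ÷ 0.6462 = 0.0098073 mol/g, so in the 1.325 g combustion sample mol Br = 0.012995 mol
mass O = 1.325 − (0.15614 + 0.026209 + 1.0383) = 0.10433 g → mol O = 0.10433 ÷ 15.999 = 0.0065209 mol
Divide by the smallest (0.0065209 mol): C 1.994, H 3.987, Br 1.993, O 1.000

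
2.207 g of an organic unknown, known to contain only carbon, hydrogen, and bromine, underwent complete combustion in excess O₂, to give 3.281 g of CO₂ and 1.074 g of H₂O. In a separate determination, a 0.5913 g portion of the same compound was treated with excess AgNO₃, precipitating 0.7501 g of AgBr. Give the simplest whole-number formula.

mol C = 3.281 g CO₂ ÷ 44.009 g/mol = 0.074553 mol
mol H = 2 × 1.074 g H₂O ÷ 18.015 g/mol = 0.11923 mol
From the AgBr data: mol Br per gram of compound = (0.7501 ÷ 187.772) ÷ 0.5913 = 0.0067559 mol/g, so in the 2.207 g combustion sample mol Br = 0.014910 mol
Divide by the smallest (0.014910 mol): C 5.000, H 7.997, Br 1.000

C5H8Br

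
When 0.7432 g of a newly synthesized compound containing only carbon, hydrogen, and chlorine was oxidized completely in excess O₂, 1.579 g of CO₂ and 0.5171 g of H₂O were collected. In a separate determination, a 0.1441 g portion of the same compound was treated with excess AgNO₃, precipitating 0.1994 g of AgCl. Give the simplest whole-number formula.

mol C = 1.579 g CO₂ ÷ 44.009 g/mol = 0.035879 mol
mol H = 2 × 0.5171 g H₂O ÷ 18.015 g/mol = 0.057408 mol
From the AgCl data: mol Cl per gram of compound = (0.1994 ÷ 143.318) ÷ 0.1441 = 0.0096552 mol/g, so in the 0.7432 g combustion sample mol Cl = 0.0071757 mol
Divide by the smallest (0.0071757 mol): C 5.000, H 8.000, Cl 1.000

C5H8Cl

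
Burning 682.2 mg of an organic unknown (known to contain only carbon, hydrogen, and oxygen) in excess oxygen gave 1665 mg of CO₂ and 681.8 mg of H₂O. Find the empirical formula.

mol C = 1.665 g CO₂ ÷ 44.009 g/mol = 0.037833 mol
mol H = 2 × 0.6818 g H₂O ÷ 18.015 g/mol = 0.075692 mol
mass O = 0.6822 − (0.45441 + 0.076298) = 0.15149 g → mol O = 0.15149 ÷ 15.999 = 0.0094686 mol
Divide by the smallest (0.0094686 mol): C 3.996, H 7.994, O 1.000

C4H8O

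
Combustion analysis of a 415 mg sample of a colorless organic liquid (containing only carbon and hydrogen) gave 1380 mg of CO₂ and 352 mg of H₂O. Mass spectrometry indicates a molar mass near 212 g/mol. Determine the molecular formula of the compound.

mol C = 1.38 g CO₂ ÷ 44.009 g/mol = 0.03136 mol
mol H = 2 × 0.352 g H₂O ÷ 18.015 g/mol = 0.03908 mol
Divide by the smallest (0.03136 mol): C 1.000, H 1.246
Multiplying each by 4 gives whole numbers: C 4.00, H 4.98
Empirical formula: C4H5
Empirical-formula mass = 53.08 g/mol; 212 ÷ 53.08 ≈ 4, so the molecular formula is C16H20.

C16H20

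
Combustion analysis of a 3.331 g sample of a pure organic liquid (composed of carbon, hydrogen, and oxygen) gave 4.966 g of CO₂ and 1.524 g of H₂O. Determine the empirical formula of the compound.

C2H3O2

mol C = 4.966 g CO₂ ÷ 44.009 g/mol = 0.11284 mol
mol H = 2 × 1.524 g H₂O ÷ 18.015 g/mol = 0.16919 mol
mass O = 3.331 − (1.3553 + 0.17055) = 1.8051 g → mol O = 1.8051 ÷ 15.999 = 0.11283 mol
Divide by the smallest (0.11283 mol): C 1.000, H 1.500, O 1.000
Multiplying each by 2 gives whole numbers: C 2.00, H 3.00, O 2.00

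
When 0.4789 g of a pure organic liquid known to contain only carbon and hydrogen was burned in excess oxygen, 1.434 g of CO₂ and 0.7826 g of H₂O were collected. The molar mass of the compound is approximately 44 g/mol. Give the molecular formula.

mol C = 1.434 g CO₂ ÷ 44.009 g/mol = 0.032584 mol
mol H = 2 × 0.7826 g H₂O ÷ 18.015 g/mol = 0.086883 mol
Divide by the smallest (0.032584 mol): C 1.000, H 2.666
Multiplying each by 3 gives whole numbers: C 3.00, H 8.00
Empirical formula: C3H8
Empirical-formula mass = 44.10 g/mol; 44 ÷ 44.10 ≈ 1, so the molecular formula is C3H8.

C3H8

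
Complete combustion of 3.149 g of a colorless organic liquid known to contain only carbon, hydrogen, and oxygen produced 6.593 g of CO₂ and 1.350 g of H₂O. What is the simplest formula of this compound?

C2H2O

mol C = 6.593 g CO₂ ÷ 44.009 g/mol = 0.14981 mol
mol H = 2 × 1.350 g H₂O ÷ 18.015 g/mol = 0.14988 mol
mass O = 3.149 − (1.7994 + 0.15107) = 1.1986 g → mol O = 1.1986 ÷ 15.999 = 0.074914 mol
Divide by the smallest (0.074914 mol): C 2.000, H 2.001, O 1.000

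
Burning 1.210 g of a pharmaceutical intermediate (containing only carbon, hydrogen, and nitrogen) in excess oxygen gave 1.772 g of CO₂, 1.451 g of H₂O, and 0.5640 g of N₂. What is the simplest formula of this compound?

mol C = 1.772 g CO₂ ÷ 44.009 g/mol = 0.040264 mol
mol H = 2 × 1.451 g H₂O ÷ 18.015 g/mol = 0.16109 mol
mol N = 2 × 0.5640 g N₂ ÷ 28.014 g/mol = 0.040266 mol
Divide by the smallest (0.040264 mol): C 1.000, H 4.001, N 1.000

CH4N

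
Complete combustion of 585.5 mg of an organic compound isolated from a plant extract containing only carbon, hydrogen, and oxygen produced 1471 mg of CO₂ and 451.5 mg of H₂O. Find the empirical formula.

mol C = 1.471 g CO₂ ÷ 44.009 g/mol = 0.033425 mol
mol H = 2 × 0.4515 g H₂O ÷ 18.015 g/mol = 0.050125 mol
mass O = 0.5855 − (0.40147 + 0.050526) = 0.13351 g → mol O = 0.13351 ÷ 15.999 = 0.0083447 mol
Divide by the smallest (0.0083447 mol): C 4.006, H 6.007, O 1.000

C4H6O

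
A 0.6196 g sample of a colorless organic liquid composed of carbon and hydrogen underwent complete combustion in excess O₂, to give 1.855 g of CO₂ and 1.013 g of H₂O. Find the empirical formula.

mol C = 1.855 g CO₂ ÷ 44.009 g/mol = 0.042150 mol
mol H = 2 × 1.013 g H₂O ÷ 18.015 g/mol = 0.11246 mol
Divide by the smallest (0.042150 mol): C 1.000, H 2.668
Multiplying each by 3 gives whole numbers: C 3.00, H 8.00

C3H8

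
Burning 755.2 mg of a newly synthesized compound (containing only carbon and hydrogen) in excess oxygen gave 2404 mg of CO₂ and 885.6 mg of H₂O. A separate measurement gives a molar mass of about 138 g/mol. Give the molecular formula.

mol C = 2.404 g CO₂ ÷ 44.009 g/mol = 0.054625 mol
mol H = 2 × 0.8856 g H₂O ÷ 18.015 g/mol = 0.098318 mol
Divide by the smallest (0.054625 mol): C 1.000, H 1.800
Multiplying each by 5 gives whole numbers: C 5.00, H 9.00
Empirical formula: C5H9
Empirical-formula mass = 69.13 g/mol; 138 ÷ 69.13 ≈ 2, so the molecular formula is C10H18.

C10H18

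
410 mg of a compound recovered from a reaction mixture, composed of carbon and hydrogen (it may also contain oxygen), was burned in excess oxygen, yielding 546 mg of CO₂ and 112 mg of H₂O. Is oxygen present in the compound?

yes

mol C = 0.546 g CO₂ ÷ 44.009 g/mol = 0.01241 mol
mol H = 2 × 0.112 g H₂O ÷ 18.015 g/mol = 0.01243 mol
C and H account for only 0.1615 g of the 0.410 g sample; the remaining 0.2485 g must be oxygen.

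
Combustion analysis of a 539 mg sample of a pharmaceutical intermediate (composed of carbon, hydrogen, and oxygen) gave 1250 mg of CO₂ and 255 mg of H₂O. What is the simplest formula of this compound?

C8H8O3

mol C = 1.25 g CO₂ ÷ 44.009 g/mol = 0.02840 mol
mol H = 2 × 0.255 g H₂O ÷ 18.015 g/mol = 0.02831 mol
mass O = 0.539 − (0.3412 + 0.02854) = 0.1693 g → mol O = 0.1693 ÷ 15.999 = 0.01058 mol
Divide by the smallest (0.01058 mol): C 2.684, H 2.675, O 1.000
Multiplying each by 3 gives whole numbers: C 8.05, H 8.03, O 3.00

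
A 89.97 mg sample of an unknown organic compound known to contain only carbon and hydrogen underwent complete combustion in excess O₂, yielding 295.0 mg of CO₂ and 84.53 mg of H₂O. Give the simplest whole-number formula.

mol C = 0.2950 g CO₂ ÷ 44.009 g/mol = 0.0067032 mol
mol H = 2 × 0.08453 g H₂O ÷ 18.015 g/mol = 0.0093844 mol
Divide by the smallest (0.0067032 mol): C 1.000, H 1.400
Multiplying each by 5 gives whole numbers: C 5.00, H 7.00

C5H7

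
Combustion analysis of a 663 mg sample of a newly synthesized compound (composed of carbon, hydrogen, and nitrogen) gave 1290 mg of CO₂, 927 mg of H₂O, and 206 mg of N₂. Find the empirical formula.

C2H7N

mol C = 1.29 g CO₂ ÷ 44.009 g/mol = 0.02931 mol
mol H = 2 × 0.927 g H₂O ÷ 18.015 g/mol = 0.1029 mol
mol N = 2 × 0.206 g N₂ ÷ 28.014 g/mol = 0.01471 mol
Divide by the smallest (0.01471 mol): C 1.993, H 6.998, N 1.000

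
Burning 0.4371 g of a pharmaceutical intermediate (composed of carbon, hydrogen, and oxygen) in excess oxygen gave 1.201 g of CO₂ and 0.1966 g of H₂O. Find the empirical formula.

mol C = 1.201 g CO₂ ÷ 44.009 g/mol = 0.027290 mol
mol H = 2 × 0.1966 g H₂O ÷ 18.015 g/mol = 0.021826 mol
mass O = 0.4371 − (0.32778 + 0.022001) = 0.087320 g → mol O = 0.087320 ÷ 15.999 = 0.0054579 mol
Divide by the smallest (0.0054579 mol): C 5.000, H 3.999, O 1.000

C5H4O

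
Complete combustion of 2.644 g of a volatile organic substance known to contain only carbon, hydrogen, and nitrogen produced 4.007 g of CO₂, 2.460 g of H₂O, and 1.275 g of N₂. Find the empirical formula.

CH3N

mol C = 4.007 g CO₂ ÷ 44.009 g/mol = 0.091050 mol
mol H = 2 × 2.460 g H₂O ÷ 18.015 g/mol = 0.27311 mol
mol N = 2 × 1.275 g N₂ ÷ 28.014 g/mol = 0.091026 mol
Divide by the smallest (0.091026 mol): C 1.000, H 3.000, N 1.000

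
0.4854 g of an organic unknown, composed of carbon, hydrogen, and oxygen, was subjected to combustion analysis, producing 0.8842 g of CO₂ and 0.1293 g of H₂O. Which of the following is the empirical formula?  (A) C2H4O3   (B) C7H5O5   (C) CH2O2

mol C = 0.8842 g CO₂ ÷ 44.009 g/mol = 0.020091 mol
mol H = 2 × 0.1293 g H₂O ÷ 18.015 g/mol = 0.014355 mol
mass O = 0.4854 − (0.24132 + 0.014470) = 0.22961 g → mol O = 0.22961 ÷ 15.999 = 0.014352 mol
Divide by the smallest (0.014352 mol): C 1.400, H 1.000, O 1.000
Multiplying each by 5 gives whole numbers: C 7.00, H 5.00, O 5.00

(B) C7H5O5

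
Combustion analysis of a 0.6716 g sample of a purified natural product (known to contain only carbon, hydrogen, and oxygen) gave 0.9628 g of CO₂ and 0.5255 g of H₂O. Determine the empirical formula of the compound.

mol C = 0.9628 g CO₂ ÷ 44.009 g/mol = 0.021877 mol
mol H = 2 × 0.5255 g H₂O ÷ 18.015 g/mol = 0.058340 mol
mass O = 0.6716 − (0.26277 + 0.058807) = 0.35002 g → mol O = 0.35002 ÷ 15.999 = 0.021878 mol
Divide by the smallest (0.021877 mol): C 1.000, H 2.667, O 1.000
Multiplying each by 3 gives whole numbers: C 3.00, H 8.00, O 3.00

C3H8O3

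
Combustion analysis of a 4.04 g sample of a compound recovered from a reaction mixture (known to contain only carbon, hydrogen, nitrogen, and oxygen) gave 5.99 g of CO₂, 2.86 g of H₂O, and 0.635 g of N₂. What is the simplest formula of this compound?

C3H7NO2

mol C = 5.99 g CO₂ ÷ 44.009 g/mol = 0.1361 mol
mol H = 2 × 2.86 g H₂O ÷ 18.015 g/mol = 0.3175 mol
mol N = 2 × 0.635 g N₂ ÷ 28.014 g/mol = 0.04533 mol
mass O = 4.04 − (1.635 + 0.3201 + 0.6350) = 1.450 g → mol O = 1.450 ÷ 15.999 = 0.09064 mol
Divide by the smallest (0.04533 mol): C 3.002, H 7.004, N 1.000, O 1.999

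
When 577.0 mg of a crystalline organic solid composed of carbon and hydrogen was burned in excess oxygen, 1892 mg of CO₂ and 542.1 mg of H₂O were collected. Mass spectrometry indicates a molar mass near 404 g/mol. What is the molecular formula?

mol C = 1.892 g CO₂ ÷ 44.009 g/mol = 0.042991 mol
mol H = 2 × 0.5421 g H₂O ÷ 18.015 g/mol = 0.060183 mol
Divide by the smallest (0.042991 mol): C 1.000, H 1.400
Multiplying each by 5 gives whole numbers: C 5.00, H 7.00
Empirical formula: C5H7
Empirical-formula mass = 67.11 g/mol; 404 ÷ 67.11 ≈ 6, so the molecular formula is C30H42.

C30H42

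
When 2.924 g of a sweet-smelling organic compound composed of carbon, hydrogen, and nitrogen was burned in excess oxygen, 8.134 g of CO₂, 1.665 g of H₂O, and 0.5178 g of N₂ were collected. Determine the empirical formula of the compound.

mol C = 8.134 g CO₂ ÷ 44.009 g/mol = 0.18483 mol
mol H = 2 × 1.665 g H₂O ÷ 18.015 g/mol = 0.18485 mol
mol N = 2 × 0.5178 g N₂ ÷ 28.014 g/mol = 0.036967 mol
Divide by the smallest (0.036967 mol): C 5.000, H 5.000, N 1.000

C5H5N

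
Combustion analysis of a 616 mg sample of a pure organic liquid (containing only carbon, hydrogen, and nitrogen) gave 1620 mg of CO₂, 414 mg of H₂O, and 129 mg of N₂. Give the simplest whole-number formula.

mol C = 1.62 g CO₂ ÷ 44.009 g/mol = 0.03681 mol
mol H = 2 × 0.414 g H₂O ÷ 18.015 g/mol = 0.04596 mol
mol N = 2 × 0.129 g N₂ ÷ 28.014 g/mol = 0.009210 mol
Divide by the smallest (0.009210 mol): C 3.997, H 4.991, N 1.000

C4H5N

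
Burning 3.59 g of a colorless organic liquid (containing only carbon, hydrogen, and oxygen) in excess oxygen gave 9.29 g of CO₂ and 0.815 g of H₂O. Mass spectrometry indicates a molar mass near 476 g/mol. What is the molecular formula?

mol C = 9.29 g CO₂ ÷ 44.009 g/mol = 0.2111 mol
mol H = 2 × 0.815 g H₂O ÷ 18.015 g/mol = 0.09048 mol
mass O = 3.59 − (2.535 + 0.09120) = 0.9634 g → mol O = 0.9634 ÷ 15.999 = 0.06021 mol
Divide by the smallest (0.06021 mol): C 3.506, H 1.503, O 1.000
Multiplying each by 2 gives whole numbers: C 7.01, H 3.01, O 2.00
Empirical formula: C7H3O2
Empirical-formula mass = 119.10 g/mol; 476 ÷ 119.10 ≈ 4, so the molecular formula is C28H12O8.

C28H12O8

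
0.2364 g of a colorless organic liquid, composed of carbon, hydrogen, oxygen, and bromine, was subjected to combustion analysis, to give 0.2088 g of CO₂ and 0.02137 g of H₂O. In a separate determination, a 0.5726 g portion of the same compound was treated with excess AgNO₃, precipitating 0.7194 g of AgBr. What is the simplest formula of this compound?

C6H3Br2O4

mol C = 0.2088 g CO₂ ÷ 44.009 g/mol = 0.0047445 mol
mol H = 2 × 0.02137 g H₂O ÷ 18.015 g/mol = 0.0023725 mol
From the AgBr data: mol Br per gram of compound = (0.7194 ÷ 187.772) ÷ 0.5726 = 0.0066910 mol/g, so in the 0.2364 g combustion sample mol Br = 0.0015817 mol
mass O = 0.2364 − (0.056986 + 0.0023914 + 0.12639) = 0.050635 g → mol O = 0.050635 ÷ 15.999 = 0.0031649 mol
Divide by the smallest (0.0015817 mol): C 3.000, H 1.500, Br 1.000, O 2.001
Multiplying each by 2 gives whole numbers: C 6.00, H 3.00, Br 2.00, O 4.00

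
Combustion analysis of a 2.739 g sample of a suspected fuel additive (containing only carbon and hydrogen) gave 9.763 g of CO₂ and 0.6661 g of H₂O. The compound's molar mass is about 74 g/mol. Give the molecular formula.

mol C = 9.763 g CO₂ ÷ 44.009 g/mol = 0.22184 mol
mol H = 2 × 0.6661 g H₂O ÷ 18.015 g/mol = 0.073949 mol
Divide by the smallest (0.073949 mol): C 3.000, H 1.000
Empirical formula: C3H
Empirical-formula mass = 37.04 g/mol; 74 ÷ 37.04 ≈ 2, so the molecular formula is C6H2.

C6H2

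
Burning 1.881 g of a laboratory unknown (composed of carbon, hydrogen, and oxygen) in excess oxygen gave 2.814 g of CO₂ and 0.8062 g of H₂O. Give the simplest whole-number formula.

mol C = 2.814 g CO₂ ÷ 44.009 g/mol = 0.063941 mol
mol H = 2 × 0.8062 g H₂O ÷ 18.015 g/mol = 0.089503 mol
mass O = 1.881 − (0.76800 + 0.090219) = 1.0228 g → mol O = 1.0228 ÷ 15.999 = 0.063928 mol
Divide by the smallest (0.063928 mol): C 1.000, H 1.400, O 1.000
Multiplying each by 5 gives whole numbers: C 5.00, H 7.00, O 5.00

C5H7O5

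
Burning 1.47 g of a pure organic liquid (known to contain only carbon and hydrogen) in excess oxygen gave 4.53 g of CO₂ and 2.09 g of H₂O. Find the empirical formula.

C4H9

mol C = 4.53 g CO₂ ÷ 44.009 g/mol = 0.1029 mol
mol H = 2 × 2.09 g H₂O ÷ 18.015 g/mol = 0.2320 mol
Divide by the smallest (0.1029 mol): C 1.000, H 2.254
Multiplying each by 4 gives whole numbers: C 4.00, H 9.02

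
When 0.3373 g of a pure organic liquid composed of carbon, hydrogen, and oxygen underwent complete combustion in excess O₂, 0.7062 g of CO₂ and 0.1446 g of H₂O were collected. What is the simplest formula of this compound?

C2H2O

mol C = 0.7062 g CO₂ ÷ 44.009 g/mol = 0.016047 mol
mol H = 2 × 0.1446 g H₂O ÷ 18.015 g/mol = 0.016053 mol
mass O = 0.3373 − (0.19274 + 0.016182) = 0.12838 g → mol O = 0.12838 ÷ 15.999 = 0.0080243 mol
Divide by the smallest (0.0080243 mol): C 2.000, H 2.001, O 1.000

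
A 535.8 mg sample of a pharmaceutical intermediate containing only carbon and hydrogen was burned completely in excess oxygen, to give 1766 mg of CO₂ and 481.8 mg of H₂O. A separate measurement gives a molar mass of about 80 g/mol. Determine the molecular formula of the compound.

C6H8

mol C = 1.766 g CO₂ ÷ 44.009 g/mol = 0.040128 mol
mol H = 2 × 0.4818 g H₂O ÷ 18.015 g/mol = 0.053489 mol
Divide by the smallest (0.040128 mol): C 1.000, H 1.333
Multiplying each by 3 gives whole numbers: C 3.00, H 4.00
Empirical formula: C3H4
Empirical-formula mass = 40.06 g/mol; 80 ÷ 40.06 ≈ 2, so the molecular formula is C6H8.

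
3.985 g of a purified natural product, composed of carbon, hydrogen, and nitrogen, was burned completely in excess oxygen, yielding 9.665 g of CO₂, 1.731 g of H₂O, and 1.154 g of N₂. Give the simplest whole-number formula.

mol C = 9.665 g CO₂ ÷ 44.009 g/mol = 0.21961 mol
mol H = 2 × 1.731 g H₂O ÷ 18.015 g/mol = 0.19217 mol
mol N = 2 × 1.154 g N₂ ÷ 28.014 g/mol = 0.082387 mol
Divide by the smallest (0.082387 mol): C 2.666, H 2.333, N 1.000
Multiplying each by 3 gives whole numbers: C 8.00, H 7.00, N 3.00

C8H7N3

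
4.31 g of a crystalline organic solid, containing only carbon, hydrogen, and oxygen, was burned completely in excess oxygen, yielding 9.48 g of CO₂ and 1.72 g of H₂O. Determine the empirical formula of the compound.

C9H8O4

mol C = 9.48 g CO₂ ÷ 44.009 g/mol = 0.2154 mol
mol H = 2 × 1.72 g H₂O ÷ 18.015 g/mol = 0.1910 mol
mass O = 4.31 − (2.587 + 0.1925) = 1.530 g → mol O = 1.530 ÷ 15.999 = 0.09565 mol
Divide by the smallest (0.09565 mol): C 2.252, H 1.996, O 1.000
Multiplying each by 4 gives whole numbers: C 9.01, H 7.99, O 4.00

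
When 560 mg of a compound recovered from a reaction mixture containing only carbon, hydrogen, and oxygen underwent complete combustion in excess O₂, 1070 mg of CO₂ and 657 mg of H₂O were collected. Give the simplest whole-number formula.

C2H6O

mol C = 1.07 g CO₂ ÷ 44.009 g/mol = 0.02431 mol
mol H = 2 × 0.657 g H₂O ÷ 18.015 g/mol = 0.07294 mol
mass O = 0.560 − (0.2920 + 0.07352) = 0.1945 g → mol O = 0.1945 ÷ 15.999 = 0.01215 mol
Divide by the smallest (0.01215 mol): C 2.000, H 6.001, O 1.000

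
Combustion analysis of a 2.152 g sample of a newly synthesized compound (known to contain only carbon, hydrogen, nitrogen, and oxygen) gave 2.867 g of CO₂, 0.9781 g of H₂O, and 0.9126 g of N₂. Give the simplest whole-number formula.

mol C = 2.867 g CO₂ ÷ 44.009 g/mol = 0.065146 mol
mol H = 2 × 0.9781 g H₂O ÷ 18.015 g/mol = 0.10859 mol
mol N = 2 × 0.9126 g N₂ ÷ 28.014 g/mol = 0.065153 mol
mass O = 2.152 − (0.78247 + 0.10946 + 0.91260) = 0.34748 g → mol O = 0.34748 ÷ 15.999 = 0.021719 mol
Divide by the smallest (0.021719 mol): C 3.000, H 5.000, N 3.000, O 1.000

C3H5N3O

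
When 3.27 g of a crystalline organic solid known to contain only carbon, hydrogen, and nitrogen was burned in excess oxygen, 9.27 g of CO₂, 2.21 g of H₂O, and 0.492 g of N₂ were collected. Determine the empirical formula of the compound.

C6H7N

mol C = 9.27 g CO₂ ÷ 44.009 g/mol = 0.2106 mol
mol H = 2 × 2.21 g H₂O ÷ 18.015 g/mol = 0.2454 mol
mol N = 2 × 0.492 g N₂ ÷ 28.014 g/mol = 0.03513 mol
Divide by the smallest (0.03513 mol): C 5.997, H 6.985, N 1.000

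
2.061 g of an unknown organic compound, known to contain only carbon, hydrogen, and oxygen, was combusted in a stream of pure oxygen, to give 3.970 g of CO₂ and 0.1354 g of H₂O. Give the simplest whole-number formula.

C6HO4

mol C = 3.970 g CO₂ ÷ 44.009 g/mol = 0.090209 mol
mol H = 2 × 0.1354 g H₂O ÷ 18.015 g/mol = 0.015032 mol
mass O = 2.061 − (1.0835 + 0.015152) = 0.96235 g → mol O = 0.96235 ÷ 15.999 = 0.060151 mol
Divide by the smallest (0.015032 mol): C 6.001, H 1.000, O 4.002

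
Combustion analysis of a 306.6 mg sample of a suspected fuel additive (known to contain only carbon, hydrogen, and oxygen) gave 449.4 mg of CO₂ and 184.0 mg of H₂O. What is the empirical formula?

mol C = 0.4494 g CO₂ ÷ 44.009 g/mol = 0.010212 mol
mol H = 2 × 0.1840 g H₂O ÷ 18.015 g/mol = 0.020427 mol
mass O = 0.3066 − (0.12265 + 0.020591) = 0.16336 g → mol O = 0.16336 ÷ 15.999 = 0.010211 mol
Divide by the smallest (0.010211 mol): C 1.000, H 2.001, O 1.000

CH2O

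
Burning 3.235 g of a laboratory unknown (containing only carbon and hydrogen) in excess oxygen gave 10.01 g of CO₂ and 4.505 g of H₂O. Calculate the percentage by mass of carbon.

mol C = 10.01 g CO₂ ÷ 44.009 g/mol = 0.22745 mol
mol H = 2 × 4.505 g H₂O ÷ 18.015 g/mol = 0.50014 mol
mass % C = 2.7319 g ÷ 3.235 g × 100%

84.45%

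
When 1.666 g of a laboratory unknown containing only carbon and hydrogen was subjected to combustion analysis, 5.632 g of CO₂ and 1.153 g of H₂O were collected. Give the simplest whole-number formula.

mol C = 5.632 g CO₂ ÷ 44.009 g/mol = 0.12797 mol
mol H = 2 × 1.153 g H₂O ÷ 18.015 g/mol = 0.12800 mol
Divide by the smallest (0.12797 mol): C 1.000, H 1.000

CH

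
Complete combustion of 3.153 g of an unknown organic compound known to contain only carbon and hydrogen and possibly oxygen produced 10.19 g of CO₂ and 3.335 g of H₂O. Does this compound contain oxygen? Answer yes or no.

no

mol C = 10.19 g CO₂ ÷ 44.009 g/mol = 0.23154 mol
mol H = 2 × 3.335 g H₂O ÷ 18.015 g/mol = 0.37025 mol
C and H together account for 3.1543 g — essentially the entire 3.153 g sample — so the compound contains no oxygen.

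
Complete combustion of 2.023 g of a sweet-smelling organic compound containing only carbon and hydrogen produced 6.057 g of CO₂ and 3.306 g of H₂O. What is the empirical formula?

mol C = 6.057 g CO₂ ÷ 44.009 g/mol = 0.13763 mol
mol H = 2 × 3.306 g H₂O ÷ 18.015 g/mol = 0.36703 mol
Divide by the smallest (0.13763 mol): C 1.000, H 2.667
Multiplying each by 3 gives whole numbers: C 3.00, H 8.00

C3H8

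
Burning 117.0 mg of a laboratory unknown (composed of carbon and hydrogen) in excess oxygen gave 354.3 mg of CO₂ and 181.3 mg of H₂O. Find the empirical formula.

mol C = 0.3543 g CO₂ ÷ 44.009 g/mol = 0.0080506 mol
mol H = 2 × 0.1813 g H₂O ÷ 18.015 g/mol = 0.020128 mol
Divide by the smallest (0.0080506 mol): C 1.000, H 2.500
Multiplying each by 2 gives whole numbers: C 2.00, H 5.00

C2H5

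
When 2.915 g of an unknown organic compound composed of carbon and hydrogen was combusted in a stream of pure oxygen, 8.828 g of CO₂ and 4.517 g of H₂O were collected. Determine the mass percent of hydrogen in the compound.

17.34%

mol C = 8.828 g CO₂ ÷ 44.009 g/mol = 0.20060 mol
mol H = 2 × 4.517 g H₂O ÷ 18.015 g/mol = 0.50147 mol
mass % H = 0.50548 g ÷ 2.915 g × 100%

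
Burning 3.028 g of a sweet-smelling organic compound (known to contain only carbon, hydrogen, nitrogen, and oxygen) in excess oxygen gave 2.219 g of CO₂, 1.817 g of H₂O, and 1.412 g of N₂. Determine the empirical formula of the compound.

CH4N2O

mol C = 2.219 g CO₂ ÷ 44.009 g/mol = 0.050422 mol
mol H = 2 × 1.817 g H₂O ÷ 18.015 g/mol = 0.20172 mol
mol N = 2 × 1.412 g N₂ ÷ 28.014 g/mol = 0.10081 mol
mass O = 3.028 − (0.60561 + 0.20333 + 1.4120) = 0.80705 g → mol O = 0.80705 ÷ 15.999 = 0.050444 mol
Divide by the smallest (0.050422 mol): C 1.000, H 4.001, N 1.999, O 1.000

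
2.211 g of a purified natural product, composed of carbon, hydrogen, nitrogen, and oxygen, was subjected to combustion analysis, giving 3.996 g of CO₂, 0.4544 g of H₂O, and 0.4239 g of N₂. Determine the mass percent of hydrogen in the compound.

mol C = 3.996 g CO₂ ÷ 44.009 g/mol = 0.090800 mol
mol H = 2 × 0.4544 g H₂O ÷ 18.015 g/mol = 0.050447 mol
mol N = 2 × 0.4239 g N₂ ÷ 28.014 g/mol = 0.030263 mol
mass O = 2.211 − (1.0906 + 0.050850 + 0.42390) = 0.64566 g → mol O = 0.64566 ÷ 15.999 = 0.040356 mol
mass % H = 0.050850 g ÷ 2.211 g × 100%

2.30%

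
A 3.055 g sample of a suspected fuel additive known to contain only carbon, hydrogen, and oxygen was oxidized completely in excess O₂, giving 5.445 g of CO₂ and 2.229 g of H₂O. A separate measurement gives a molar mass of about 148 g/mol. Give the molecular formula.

C6H12O4

mol C = 5.445 g CO₂ ÷ 44.009 g/mol = 0.12372 mol
mol H = 2 × 2.229 g H₂O ÷ 18.015 g/mol = 0.24746 mol
mass O = 3.055 − (1.4861 + 0.24944) = 1.3195 g → mol O = 1.3195 ÷ 15.999 = 0.082474 mol
Divide by the smallest (0.082474 mol): C 1.500, H 3.000, O 1.000
Multiplying each by 2 gives whole numbers: C 3.00, H 6.00, O 2.00
Empirical formula: C3H6O2
Empirical-formula mass = 74.08 g/mol; 148 ÷ 74.08 ≈ 2, so the molecular formula is C6H12O4.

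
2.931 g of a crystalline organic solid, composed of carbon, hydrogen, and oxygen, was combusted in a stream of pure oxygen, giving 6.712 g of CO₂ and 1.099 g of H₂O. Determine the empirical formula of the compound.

mol C = 6.712 g CO₂ ÷ 44.009 g/mol = 0.15251 mol
mol H = 2 × 1.099 g H₂O ÷ 18.015 g/mol = 0.12201 mol
mass O = 2.931 − (1.8318 + 0.12299) = 0.97617 g → mol O = 0.97617 ÷ 15.999 = 0.061014 mol
Divide by the smallest (0.061014 mol): C 2.500, H 2.000, O 1.000
Multiplying each by 2 gives whole numbers: C 5.00, H 4.00, O 2.00

C5H4O2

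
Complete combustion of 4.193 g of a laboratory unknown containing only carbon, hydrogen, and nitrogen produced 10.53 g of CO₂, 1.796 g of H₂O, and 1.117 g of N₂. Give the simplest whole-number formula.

C6H5N2

mol C = 10.53 g CO₂ ÷ 44.009 g/mol = 0.23927 mol
mol H = 2 × 1.796 g H₂O ÷ 18.015 g/mol = 0.19939 mol
mol N = 2 × 1.117 g N₂ ÷ 28.014 g/mol = 0.079746 mol
Divide by the smallest (0.079746 mol): C 3.000, H 2.500, N 1.000
Multiplying each by 2 gives whole numbers: C 6.00, H 5.00, N 2.00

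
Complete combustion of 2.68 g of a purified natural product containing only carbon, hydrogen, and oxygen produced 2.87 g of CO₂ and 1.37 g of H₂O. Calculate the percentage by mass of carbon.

mol C = 2.87 g CO₂ ÷ 44.009 g/mol = 0.06521 mol
mol H = 2 × 1.37 g H₂O ÷ 18.015 g/mol = 0.1521 mol
mass O = 2.68 − (0.7833 + 0.1533) = 1.743 g → mol O = 1.743 ÷ 15.999 = 0.1090 mol
mass % C = 0.7833 g ÷ 2.68 g × 100%

29.2%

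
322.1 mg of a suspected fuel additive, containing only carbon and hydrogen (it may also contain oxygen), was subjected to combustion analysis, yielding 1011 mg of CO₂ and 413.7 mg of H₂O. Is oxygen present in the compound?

mol C = 1.011 g CO₂ ÷ 44.009 g/mol = 0.022973 mol
mol H = 2 × 0.4137 g H₂O ÷ 18.015 g/mol = 0.045928 mol
C and H together account for 0.32222 g — essentially the entire 0.3221 g sample — so the compound contains no oxygen.

no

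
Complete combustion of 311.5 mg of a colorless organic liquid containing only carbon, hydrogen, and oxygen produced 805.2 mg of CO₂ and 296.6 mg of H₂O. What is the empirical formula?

mol C = 0.8052 g CO₂ ÷ 44.009 g/mol = 0.018296 mol
mol H = 2 × 0.2966 g H₂O ÷ 18.015 g/mol = 0.032928 mol
mass O = 0.3115 − (0.21976 + 0.033192) = 0.058552 g → mol O = 0.058552 ÷ 15.999 = 0.0036597 mol
Divide by the smallest (0.0036597 mol): C 4.999, H 8.997, O 1.000

C5H9O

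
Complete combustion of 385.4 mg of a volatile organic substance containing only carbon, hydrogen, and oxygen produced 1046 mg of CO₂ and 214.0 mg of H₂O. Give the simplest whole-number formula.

C5H5O

mol C = 1.046 g CO₂ ÷ 44.009 g/mol = 0.023768 mol
mol H = 2 × 0.2140 g H₂O ÷ 18.015 g/mol = 0.023758 mol
mass O = 0.3854 − (0.28548 + 0.023948) = 0.075976 g → mol O = 0.075976 ÷ 15.999 = 0.0047488 mol
Divide by the smallest (0.0047488 mol): C 5.005, H 5.003, O 1.000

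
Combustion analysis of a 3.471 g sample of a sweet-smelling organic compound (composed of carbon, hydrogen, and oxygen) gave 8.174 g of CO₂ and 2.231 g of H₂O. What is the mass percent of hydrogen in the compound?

mol C = 8.174 g CO₂ ÷ 44.009 g/mol = 0.18573 mol
mol H = 2 × 2.231 g H₂O ÷ 18.015 g/mol = 0.24768 mol
mass O = 3.471 − (2.2309 + 0.24966) = 0.99048 g → mol O = 0.99048 ÷ 15.999 = 0.061909 mol
mass % H = 0.24966 g ÷ 3.471 g × 100%

7.19%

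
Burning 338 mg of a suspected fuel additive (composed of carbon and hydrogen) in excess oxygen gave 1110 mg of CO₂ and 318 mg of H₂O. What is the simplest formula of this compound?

mol C = 1.11 g CO₂ ÷ 44.009 g/mol = 0.02522 mol
mol H = 2 × 0.318 g H₂O ÷ 18.015 g/mol = 0.03530 mol
Divide by the smallest (0.02522 mol): C 1.000, H 1.400
Multiplying each by 5 gives whole numbers: C 5.00, H 7.00

C5H7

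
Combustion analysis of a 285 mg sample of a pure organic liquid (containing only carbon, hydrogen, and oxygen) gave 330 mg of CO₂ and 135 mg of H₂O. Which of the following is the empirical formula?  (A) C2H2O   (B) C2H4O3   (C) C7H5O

(B) C2H4O3

mol C = 0.330 g CO₂ ÷ 44.009 g/mol = 0.007498 mol
mol H = 2 × 0.135 g H₂O ÷ 18.015 g/mol = 0.01499 mol
mass O = 0.285 − (0.09006 + 0.01511) = 0.1798 g → mol O = 0.1798 ÷ 15.999 = 0.01124 mol
Divide by the smallest (0.007498 mol): C 1.000, H 1.999, O 1.499
Multiplying each by 2 gives whole numbers: C 2.00, H 4.00, O 3.00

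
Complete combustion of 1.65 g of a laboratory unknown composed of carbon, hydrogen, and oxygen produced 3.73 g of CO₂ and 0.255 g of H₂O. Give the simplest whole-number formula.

mol C = 3.73 g CO₂ ÷ 44.009 g/mol = 0.08476 mol
mol H = 2 × 0.255 g H₂O ÷ 18.015 g/mol = 0.02831 mol
mass O = 1.65 − (1.018 + 0.02854) = 0.6035 g → mol O = 0.6035 ÷ 15.999 = 0.03772 mol
Divide by the smallest (0.02831 mol): C 2.994, H 1.000, O 1.332
Multiplying each by 3 gives whole numbers: C 8.98, H 3.00, O 4.00

C9H3O4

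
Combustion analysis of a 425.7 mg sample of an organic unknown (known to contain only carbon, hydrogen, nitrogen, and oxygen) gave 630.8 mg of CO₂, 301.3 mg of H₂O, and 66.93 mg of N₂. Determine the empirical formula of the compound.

mol C = 0.6308 g CO₂ ÷ 44.009 g/mol = 0.014333 mol
mol H = 2 × 0.3013 g H₂O ÷ 18.015 g/mol = 0.033450 mol
mol N = 2 × 0.06693 g N₂ ÷ 28.014 g/mol = 0.0047783 mol
mass O = 0.4257 − (0.17216 + 0.033718 + 0.066930) = 0.15289 g → mol O = 0.15289 ÷ 15.999 = 0.0095565 mol
Divide by the smallest (0.0047783 mol): C 3.000, H 7.000, N 1.000, O 2.000

C3H7NO2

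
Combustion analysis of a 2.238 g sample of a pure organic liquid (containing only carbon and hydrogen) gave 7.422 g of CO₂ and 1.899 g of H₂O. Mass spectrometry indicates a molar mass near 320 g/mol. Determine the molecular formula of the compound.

C24H30

mol C = 7.422 g CO₂ ÷ 44.009 g/mol = 0.16865 mol
mol H = 2 × 1.899 g H₂O ÷ 18.015 g/mol = 0.21082 mol
Divide by the smallest (0.16865 mol): C 1.000, H 1.250
Multiplying each by 4 gives whole numbers: C 4.00, H 5.00
Empirical formula: C4H5
Empirical-formula mass = 53.08 g/mol; 320 ÷ 53.08 ≈ 6, so the molecular formula is C24H30.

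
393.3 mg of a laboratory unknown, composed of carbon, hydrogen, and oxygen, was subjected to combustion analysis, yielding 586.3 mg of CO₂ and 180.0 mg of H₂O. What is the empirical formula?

C2H3O2

mol C = 0.5863 g CO₂ ÷ 44.009 g/mol = 0.013322 mol
mol H = 2 × 0.1800 g H₂O ÷ 18.015 g/mol = 0.019983 mol
mass O = 0.3933 − (0.16001 + 0.020143) = 0.21314 g → mol O = 0.21314 ÷ 15.999 = 0.013322 mol
Divide by the smallest (0.013322 mol): C 1.000, H 1.500, O 1.000
Multiplying each by 2 gives whole numbers: C 2.00, H 3.00, O 2.00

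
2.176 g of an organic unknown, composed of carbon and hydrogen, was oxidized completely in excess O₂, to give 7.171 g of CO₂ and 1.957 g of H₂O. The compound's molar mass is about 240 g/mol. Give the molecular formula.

C18H24

mol C = 7.171 g CO₂ ÷ 44.009 g/mol = 0.16294 mol
mol H = 2 × 1.957 g H₂O ÷ 18.015 g/mol = 0.21726 mol
Divide by the smallest (0.16294 mol): C 1.000, H 1.333
Multiplying each by 3 gives whole numbers: C 3.00, H 4.00
Empirical formula: C3H4
Empirical-formula mass = 40.06 g/mol; 240 ÷ 40.06 ≈ 6, so the molecular formula is C18H24.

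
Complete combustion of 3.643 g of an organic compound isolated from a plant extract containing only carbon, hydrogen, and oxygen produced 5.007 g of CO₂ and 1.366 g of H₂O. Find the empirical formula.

mol C = 5.007 g CO₂ ÷ 44.009 g/mol = 0.11377 mol
mol H = 2 × 1.366 g H₂O ÷ 18.015 g/mol = 0.15165 mol
mass O = 3.643 − (1.3665 + 0.15286) = 2.1236 g → mol O = 2.1236 ÷ 15.999 = 0.13273 mol
Divide by the smallest (0.11377 mol): C 1.000, H 1.333, O 1.167
Multiplying each by 6 gives whole numbers: C 6.00, H 8.00, O 7.00

C6H8O7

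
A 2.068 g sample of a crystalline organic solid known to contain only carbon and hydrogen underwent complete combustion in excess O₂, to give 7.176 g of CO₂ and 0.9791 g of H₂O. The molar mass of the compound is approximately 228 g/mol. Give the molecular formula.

C18H12

mol C = 7.176 g CO₂ ÷ 44.009 g/mol = 0.16306 mol
mol H = 2 × 0.9791 g H₂O ÷ 18.015 g/mol = 0.10870 mol
Divide by the smallest (0.10870 mol): C 1.500, H 1.000
Multiplying each by 2 gives whole numbers: C 3.00, H 2.00
Empirical formula: C3H2
Empirical-formula mass = 38.05 g/mol; 228 ÷ 38.05 ≈ 6, so the molecular formula is C18H12.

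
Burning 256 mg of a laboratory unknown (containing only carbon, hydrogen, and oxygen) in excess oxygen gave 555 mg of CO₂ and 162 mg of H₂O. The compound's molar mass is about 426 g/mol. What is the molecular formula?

mol C = 0.555 g CO₂ ÷ 44.009 g/mol = 0.01261 mol
mol H = 2 × 0.162 g H₂O ÷ 18.015 g/mol = 0.01799 mol
mass O = 0.256 − (0.1515 + 0.01813) = 0.08640 g → mol O = 0.08640 ÷ 15.999 = 0.005400 mol
Divide by the smallest (0.005400 mol): C 2.335, H 3.330, O 1.000
Multiplying each by 3 gives whole numbers: C 7.01, H 9.99, O 3.00
Empirical formula: C7H10O3
Empirical-formula mass = 142.15 g/mol; 426 ÷ 142.15 ≈ 3, so the molecular formula is C21H30O9.

C21H30O9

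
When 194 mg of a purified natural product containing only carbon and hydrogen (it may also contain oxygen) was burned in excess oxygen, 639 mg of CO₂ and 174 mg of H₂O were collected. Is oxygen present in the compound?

no

mol C = 0.639 g CO₂ ÷ 44.009 g/mol = 0.01452 mol
mol H = 2 × 0.174 g H₂O ÷ 18.015 g/mol = 0.01932 mol
C and H together account for 0.1939 g — essentially the entire 0.194 g sample — so the compound contains no oxygen.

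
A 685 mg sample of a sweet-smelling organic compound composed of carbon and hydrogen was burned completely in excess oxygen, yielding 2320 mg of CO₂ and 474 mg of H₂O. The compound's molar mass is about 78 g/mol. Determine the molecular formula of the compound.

C6H6

mol C = 2.32 g CO₂ ÷ 44.009 g/mol = 0.05272 mol
mol H = 2 × 0.474 g H₂O ÷ 18.015 g/mol = 0.05262 mol
Divide by the smallest (0.05262 mol): C 1.002, H 1.000
Empirical formula: CH
Empirical-formula mass = 13.02 g/mol; 78 ÷ 13.02 ≈ 6, so the molecular formula is C6H6.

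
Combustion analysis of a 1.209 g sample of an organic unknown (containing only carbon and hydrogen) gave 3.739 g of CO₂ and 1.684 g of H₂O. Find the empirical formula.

C5H11

mol C = 3.739 g CO₂ ÷ 44.009 g/mol = 0.084960 mol
mol H = 2 × 1.684 g H₂O ÷ 18.015 g/mol = 0.18696 mol
Divide by the smallest (0.084960 mol): C 1.000, H 2.201
Multiplying each by 5 gives whole numbers: C 5.00, H 11.00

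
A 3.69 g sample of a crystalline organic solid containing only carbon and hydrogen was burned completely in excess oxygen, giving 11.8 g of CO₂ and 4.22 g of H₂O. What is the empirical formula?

mol C = 11.8 g CO₂ ÷ 44.009 g/mol = 0.2681 mol
mol H = 2 × 4.22 g H₂O ÷ 18.015 g/mol = 0.4685 mol
Divide by the smallest (0.2681 mol): C 1.000, H 1.747
Multiplying each by 4 gives whole numbers: C 4.00, H 6.99

C4H7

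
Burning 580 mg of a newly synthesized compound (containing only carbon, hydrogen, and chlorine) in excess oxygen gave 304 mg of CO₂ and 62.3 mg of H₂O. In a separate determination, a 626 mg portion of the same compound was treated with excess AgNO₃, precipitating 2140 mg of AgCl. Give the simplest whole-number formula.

CHCl2

mol C = 0.304 g CO₂ ÷ 44.009 g/mol = 0.006908 mol
mol H = 2 × 0.0623 g H₂O ÷ 18.015 g/mol = 0.006916 mol
From the AgCl data: mol Cl per gram of compound = (2.14 ÷ 143.318) ÷ 0.626 = 0.02385 mol/g, so in the 0.580 g combustion sample mol Cl = 0.01383 mol
Divide by the smallest (0.006908 mol): C 1.000, H 1.001, Cl 2.003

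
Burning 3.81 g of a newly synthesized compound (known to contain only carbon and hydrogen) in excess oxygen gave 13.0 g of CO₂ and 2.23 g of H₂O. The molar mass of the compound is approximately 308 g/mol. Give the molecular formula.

C24H20

mol C = 13.0 g CO₂ ÷ 44.009 g/mol = 0.2954 mol
mol H = 2 × 2.23 g H₂O ÷ 18.015 g/mol = 0.2476 mol
Divide by the smallest (0.2476 mol): C 1.193, H 1.000
Multiplying each by 5 gives whole numbers: C 5.97, H 5.00
Empirical formula: C6H5
Empirical-formula mass = 77.11 g/mol; 308 ÷ 77.11 ≈ 4, so the molecular formula is C24H20.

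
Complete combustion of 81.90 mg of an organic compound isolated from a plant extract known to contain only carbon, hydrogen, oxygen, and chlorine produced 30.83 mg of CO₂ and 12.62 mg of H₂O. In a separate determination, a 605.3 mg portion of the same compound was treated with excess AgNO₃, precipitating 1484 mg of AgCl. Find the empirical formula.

CH2Cl2O2

mol C = 0.03083 g CO₂ ÷ 44.009 g/mol = 0.00070054 mol
mol H = 2 × 0.01262 g H₂O ÷ 18.015 g/mol = 0.0014011 mol
From the AgCl data: mol Cl per gram of compound = (1.484 ÷ 143.318) ÷ 0.6053 = 0.017107 mol/g, so in the 0.08190 g combustion sample mol Cl = 0.0014010 mol
mass O = 0.08190 − (0.0084142 + 0.0014123 + 0.049666) = 0.022407 g → mol O = 0.022407 ÷ 15.999 = 0.0014005 mol
Divide by the smallest (0.00070054 mol): C 1.000, H 2.000, Cl 2.000, O 1.999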